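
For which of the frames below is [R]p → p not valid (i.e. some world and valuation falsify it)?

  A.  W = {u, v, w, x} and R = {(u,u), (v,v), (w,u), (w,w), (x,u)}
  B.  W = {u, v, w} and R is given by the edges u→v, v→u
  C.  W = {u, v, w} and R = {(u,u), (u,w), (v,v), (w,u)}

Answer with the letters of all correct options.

A, B, C

The schema [R]p → p is axiom T; it is valid on a frame iff R is reflexive.
(A) R is not reflexive (not x R x), so the schema fails here.
(B) R is not reflexive (not u R u), so the schema fails here.
(C) R is not reflexive (not w R w), so the schema fails here.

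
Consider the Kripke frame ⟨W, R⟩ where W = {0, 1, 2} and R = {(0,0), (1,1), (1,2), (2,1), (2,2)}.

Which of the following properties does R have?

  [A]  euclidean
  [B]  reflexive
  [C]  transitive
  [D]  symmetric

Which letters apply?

(A) euclidean: any two R-successors of the same world are R-related.
(B) reflexive: each world relates to itself.
(C) transitive: R is closed under composition.
(D) symmetric: every R-edge is matched by its reverse.

A, B, C, D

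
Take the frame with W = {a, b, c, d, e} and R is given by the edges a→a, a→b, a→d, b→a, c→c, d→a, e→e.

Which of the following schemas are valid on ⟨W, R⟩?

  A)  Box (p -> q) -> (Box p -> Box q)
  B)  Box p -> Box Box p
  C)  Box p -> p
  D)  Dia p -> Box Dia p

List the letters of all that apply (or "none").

A

R is not reflexive: not b R b.
R is not transitive: b R a and a R b but not b R b.
R is not euclidean: a R b and a R d but not b R d.
(A) Box (p -> q) -> (Box p -> Box q) is the K axiom; it holds on all frames — valid.
(B) Box p -> Box Box p is axiom 4; it is valid on a frame exactly when R is transitive. R is not transitive, so not valid.
(C) Box p -> p is axiom T; it is valid on a frame exactly when R is reflexive. R is not reflexive, so not valid.
(D) Dia p -> Box Dia p is axiom 5; it is valid on a frame exactly when R is euclidean. R is not euclidean, so not valid.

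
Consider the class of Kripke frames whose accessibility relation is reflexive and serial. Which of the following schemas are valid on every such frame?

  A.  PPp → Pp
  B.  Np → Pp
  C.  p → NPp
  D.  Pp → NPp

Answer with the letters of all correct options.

B

(A) PPp → Pp is the dual of axiom 4, which corresponds to transitivity. Such an R need not be transitive — not valid.
(B) Np → Pp is axiom D; it is valid on a frame exactly when R is serial. Every such R is serial, so valid.
(C) p → NPp is axiom B, which corresponds to symmetry. Such an R need not be symmetric — not valid.
(D) Pp → NPp is axiom 5; it is valid on a frame exactly when R is euclidean. Such an R need not be euclidean, so not valid.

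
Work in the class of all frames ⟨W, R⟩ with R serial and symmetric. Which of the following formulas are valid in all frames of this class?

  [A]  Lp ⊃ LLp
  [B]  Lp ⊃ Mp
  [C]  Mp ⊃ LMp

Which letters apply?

(A) Lp ⊃ LLp is axiom 4; it is valid on a frame exactly when R is transitive. Such an R need not be transitive, so not valid.
(B) Lp ⊃ Mp is axiom D; it is valid on a frame exactly when R is serial. Every such R is serial, so valid.
(C) Mp ⊃ LMp is axiom 5, which corresponds to the euclidean property. Such an R need not be euclidean — not valid.

B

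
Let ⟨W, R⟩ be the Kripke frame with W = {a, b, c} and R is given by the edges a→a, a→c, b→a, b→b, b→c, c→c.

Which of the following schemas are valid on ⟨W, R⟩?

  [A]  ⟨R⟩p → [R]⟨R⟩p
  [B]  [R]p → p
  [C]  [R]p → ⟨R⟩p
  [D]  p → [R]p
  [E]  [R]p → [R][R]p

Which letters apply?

B, C, E

R is reflexive: each world relates to itself.
R is transitive: R is closed under composition.
R is not euclidean: a R c and a R a but not c R a.
R is serial: every world has an R-successor.
R is not a subset of the identity: a R c with a ≠ c.
(A) axiom 5: valid iff R is euclidean. R is not euclidean — not valid.
(B) [R]p → p is axiom T, which corresponds to reflexivity. R is reflexive — valid.
(C) [R]p → ⟨R⟩p is axiom D; it is valid on a frame exactly when R is serial. R is serial, so valid.
(D) p → [R]p is valid only on frames where every R-edge is a self-loop. Here R ⊄ identity — not valid.
(E) [R]p → [R][R]p is axiom 4, which corresponds to transitivity. R is transitive — valid.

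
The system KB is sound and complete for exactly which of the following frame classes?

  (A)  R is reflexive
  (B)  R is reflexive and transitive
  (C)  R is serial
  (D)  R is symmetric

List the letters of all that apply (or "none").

(A) this class determines T (= KT), not KB.
(B) this class determines S4, not KB.
(C) this class determines D, not KB.
(D) KB is sound and complete for exactly this class.

D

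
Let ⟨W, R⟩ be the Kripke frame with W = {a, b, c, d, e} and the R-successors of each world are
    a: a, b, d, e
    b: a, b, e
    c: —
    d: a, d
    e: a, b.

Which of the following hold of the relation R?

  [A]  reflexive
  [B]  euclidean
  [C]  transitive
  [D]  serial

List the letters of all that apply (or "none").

none

(A) not reflexive: not c R c.
(B) not euclidean: a R b and a R d but not b R d.
(C) not transitive: b R a and a R d but not b R d.
(D) not serial: c has no R-successor.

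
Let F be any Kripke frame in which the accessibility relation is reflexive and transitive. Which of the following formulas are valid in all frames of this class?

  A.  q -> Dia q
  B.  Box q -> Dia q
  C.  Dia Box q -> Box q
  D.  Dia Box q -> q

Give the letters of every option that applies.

Reflexive relations are serial.
(A) the dual of axiom T: valid iff R is reflexive. Every such R is reflexive — valid.
(B) Box q -> Dia q is axiom D; it is valid on a frame exactly when R is serial. Every such R is serial, so valid.
(C) Dia Box q -> Box q is the dual of axiom 5; it is valid on a frame exactly when R is euclidean. Such an R need not be euclidean, so not valid.
(D) the dual of axiom B: valid iff R is symmetric. Such an R need not be symmetric — not valid.

A, B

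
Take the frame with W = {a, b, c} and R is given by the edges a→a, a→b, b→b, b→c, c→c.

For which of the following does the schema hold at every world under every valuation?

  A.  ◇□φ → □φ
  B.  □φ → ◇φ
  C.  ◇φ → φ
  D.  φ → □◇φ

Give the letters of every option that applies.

B

R is not symmetric: a R b but not b R a.
R is not euclidean: a R b and a R a but not b R a.
R is serial: every world has an R-successor.
R is not a subset of the identity: a R b with a ≠ b.
(A) ◇□φ → □φ (the dual of axiom 5) characterises the euclidean frames. R is not euclidean — not valid.
(B) □φ → ◇φ is axiom D; it is valid on a frame exactly when R is serial. R is serial, so valid.
(C) ◇φ → φ is the converse of T; it holds exactly when R ⊆ identity. Here R ⊄ identity — not valid.
(D) φ → □◇φ (axiom B) characterises the symmetric frames. R is not symmetric — not valid.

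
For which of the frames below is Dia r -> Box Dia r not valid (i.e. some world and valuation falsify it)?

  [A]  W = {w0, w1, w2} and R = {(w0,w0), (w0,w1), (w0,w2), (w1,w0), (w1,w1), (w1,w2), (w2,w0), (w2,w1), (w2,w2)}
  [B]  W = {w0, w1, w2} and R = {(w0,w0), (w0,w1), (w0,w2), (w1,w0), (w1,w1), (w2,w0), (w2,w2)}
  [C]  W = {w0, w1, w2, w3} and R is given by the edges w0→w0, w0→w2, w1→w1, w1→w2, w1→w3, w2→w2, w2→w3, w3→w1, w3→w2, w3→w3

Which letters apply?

B, C

The schema Dia r -> Box Dia r is axiom 5; it is valid on a frame iff R is euclidean.
(A) R is euclidean (any two R-successors of the same world are R-related), so the schema is valid here.
(B) R is not euclidean (w0 R w1 and w0 R w2 but not w1 R w2), so the schema fails here.
(C) R is not euclidean (w0 R w2 and w0 R w0 but not w2 R w0), so the schema fails here.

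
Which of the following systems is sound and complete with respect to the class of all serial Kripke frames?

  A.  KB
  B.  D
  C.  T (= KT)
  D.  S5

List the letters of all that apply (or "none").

(A) KB is determined by the class of symmetric frames.
(B) D is determined by exactly this class.
(C) T (= KT) is determined by the class of reflexive frames.
(D) S5 is determined by the class of reflexive, symmetric, and transitive frames.

B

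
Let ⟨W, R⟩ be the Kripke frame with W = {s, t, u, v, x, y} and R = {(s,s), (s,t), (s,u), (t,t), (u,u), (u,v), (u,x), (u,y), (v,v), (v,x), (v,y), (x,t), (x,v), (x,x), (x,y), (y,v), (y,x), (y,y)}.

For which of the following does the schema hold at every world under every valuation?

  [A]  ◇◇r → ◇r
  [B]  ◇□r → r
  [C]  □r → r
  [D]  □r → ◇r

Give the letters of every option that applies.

R is reflexive: each world relates to itself.
R is not symmetric: s R t but not t R s.
R is not transitive: s R u and u R v but not s R v.
R is serial: every world has an R-successor.
(A) the dual of axiom 4: valid iff R is transitive. R is not transitive — not valid.
(B) ◇□r → r is the dual of axiom B, which corresponds to symmetry. R is not symmetric — not valid.
(C) □r → r is axiom T; it is valid on a frame exactly when R is reflexive. R is reflexive, so valid.
(D) axiom D: valid iff R is serial. R is serial — valid.

C, D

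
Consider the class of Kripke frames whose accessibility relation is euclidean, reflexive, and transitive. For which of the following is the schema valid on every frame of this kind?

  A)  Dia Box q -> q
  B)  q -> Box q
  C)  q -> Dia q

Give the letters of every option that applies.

A, C

A relation that is euclidean, reflexive, and transitive is also serial and symmetric.
(A) the dual of axiom B: valid iff R is symmetric. Every such R is symmetric — valid.
(B) q -> Box q (equivalent to ◇p→p) corresponds to R being a subset of the identity. Such an R need not be a subset of the identity, so not valid.
(C) q -> Dia q is the dual of axiom T; it is valid on a frame exactly when R is reflexive. Every such R is reflexive, so valid.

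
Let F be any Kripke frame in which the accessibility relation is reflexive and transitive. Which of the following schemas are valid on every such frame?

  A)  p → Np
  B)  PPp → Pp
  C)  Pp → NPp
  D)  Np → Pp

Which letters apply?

Reflexive relations are serial.
(A) p → Np is valid only on frames where every R-edge is a self-loop. Such an R need not be a subset of the identity — not valid.
(B) PPp → Pp is the dual of axiom 4, which corresponds to transitivity. Every such R is transitive — valid.
(C) Pp → NPp is axiom 5, which corresponds to the euclidean property. Such an R need not be euclidean — not valid.
(D) Np → Pp is axiom D; it is valid on a frame exactly when R is serial. Every such R is serial, so valid.

B, D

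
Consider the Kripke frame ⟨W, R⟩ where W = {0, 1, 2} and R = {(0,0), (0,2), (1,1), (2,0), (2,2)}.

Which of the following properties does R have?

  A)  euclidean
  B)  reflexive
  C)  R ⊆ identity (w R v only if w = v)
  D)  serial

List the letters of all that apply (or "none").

A, B, D

(A) euclidean: any two R-successors of the same world are R-related.
(B) reflexive: each world relates to itself.
(C) not ⊆ identity: 0 R 2 with 0 ≠ 2.
(D) serial: every world has an R-successor.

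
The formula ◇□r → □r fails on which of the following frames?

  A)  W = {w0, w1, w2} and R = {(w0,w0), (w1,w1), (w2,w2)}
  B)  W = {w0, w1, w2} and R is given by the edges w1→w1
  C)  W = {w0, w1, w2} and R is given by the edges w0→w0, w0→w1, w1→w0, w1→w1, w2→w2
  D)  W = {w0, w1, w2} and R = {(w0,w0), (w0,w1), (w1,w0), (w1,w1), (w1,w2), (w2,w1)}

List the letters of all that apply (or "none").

D

The schema ◇□r → □r is the dual of axiom 5; it is valid on a frame iff R is euclidean.
(A) R is euclidean (any two R-successors of the same world are R-related), so the schema is valid here.
(B) R is euclidean (any two R-successors of the same world are R-related), so the schema is valid here.
(C) R is euclidean (any two R-successors of the same world are R-related), so the schema is valid here.
(D) R is not euclidean (w1 R w0 and w1 R w2 but not w0 R w2), so the schema fails here.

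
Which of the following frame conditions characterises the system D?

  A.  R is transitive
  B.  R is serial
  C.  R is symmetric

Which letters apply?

(A) this class determines K4, not D.
(B) D is sound and complete for exactly this class.
(C) this class determines KB, not D.

B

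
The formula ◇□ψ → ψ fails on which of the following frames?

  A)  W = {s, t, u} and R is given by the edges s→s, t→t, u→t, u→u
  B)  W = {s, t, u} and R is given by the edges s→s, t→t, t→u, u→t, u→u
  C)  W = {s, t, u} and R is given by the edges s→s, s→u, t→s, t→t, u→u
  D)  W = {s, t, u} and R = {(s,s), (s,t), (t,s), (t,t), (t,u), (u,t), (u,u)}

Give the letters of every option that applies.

A, C

The schema ◇□ψ → ψ is the dual of axiom B; it is valid on a frame iff R is symmetric.
(A) R is not symmetric (u R t but not t R u), so the schema fails here.
(B) R is symmetric (every R-edge is matched by its reverse), so the schema is valid here.
(C) R is not symmetric (s R u but not u R s), so the schema fails here.
(D) R is symmetric (every R-edge is matched by its reverse), so the schema is valid here.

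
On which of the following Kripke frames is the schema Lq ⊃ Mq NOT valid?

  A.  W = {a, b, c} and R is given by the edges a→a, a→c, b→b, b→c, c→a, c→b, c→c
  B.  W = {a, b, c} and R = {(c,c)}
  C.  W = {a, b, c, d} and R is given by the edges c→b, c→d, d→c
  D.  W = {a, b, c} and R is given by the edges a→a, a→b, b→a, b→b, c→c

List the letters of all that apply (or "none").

The schema Lq ⊃ Mq is axiom D; it is valid on a frame iff R is serial.
(A) R is serial (every world has an R-successor), so the schema is valid here.
(B) R is not serial (a has no R-successor), so the schema fails here.
(C) R is not serial (a has no R-successor), so the schema fails here.
(D) R is serial (every world has an R-successor), so the schema is valid here.

B, C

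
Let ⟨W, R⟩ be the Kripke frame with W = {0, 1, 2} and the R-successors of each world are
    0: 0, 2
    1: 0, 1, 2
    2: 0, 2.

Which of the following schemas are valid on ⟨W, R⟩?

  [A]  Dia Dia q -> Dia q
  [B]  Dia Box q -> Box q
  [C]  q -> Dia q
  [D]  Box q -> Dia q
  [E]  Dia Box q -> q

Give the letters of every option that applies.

R is reflexive: each world relates to itself.
R is not symmetric: 1 R 0 but not 0 R 1.
R is transitive: R is closed under composition.
R is not euclidean: 1 R 0 and 1 R 1 but not 0 R 1.
R is serial: every world has an R-successor.
(A) Dia Dia q -> Dia q (the dual of axiom 4) characterises the transitive frames. R is transitive — valid.
(B) Dia Box q -> Box q is the dual of axiom 5, which corresponds to the euclidean property. R is not euclidean — not valid.
(C) q -> Dia q (the dual of axiom T) characterises the reflexive frames. R is reflexive — valid.
(D) axiom D: valid iff R is serial. R is serial — valid.
(E) Dia Box q -> q is the dual of axiom B, which corresponds to symmetry. R is not symmetric — not valid.

A, C, D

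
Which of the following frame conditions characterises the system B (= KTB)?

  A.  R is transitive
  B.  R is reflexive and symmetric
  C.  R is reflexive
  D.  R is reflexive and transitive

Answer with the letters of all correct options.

(A) this class determines K4, not B (= KTB).
(B) B (= KTB) is sound and complete for exactly this class.
(C) this class determines T (= KT), not B (= KTB).
(D) this class determines S4, not B (= KTB).

B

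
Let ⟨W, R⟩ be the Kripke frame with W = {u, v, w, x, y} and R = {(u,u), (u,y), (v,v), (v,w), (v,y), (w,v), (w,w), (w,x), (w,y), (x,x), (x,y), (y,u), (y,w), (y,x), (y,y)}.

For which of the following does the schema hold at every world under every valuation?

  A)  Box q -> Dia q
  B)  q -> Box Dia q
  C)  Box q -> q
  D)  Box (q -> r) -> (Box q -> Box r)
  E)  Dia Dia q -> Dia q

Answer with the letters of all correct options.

A, C, D

R is reflexive: each world relates to itself.
R is not symmetric: v R y but not y R v.
R is not transitive: u R y and y R w but not u R w.
R is serial: every world has an R-successor.
(A) Box q -> Dia q (axiom D) characterises the serial frames. R is serial — valid.
(B) axiom B: valid iff R is symmetric. R is not symmetric — not valid.
(C) Box q -> q is axiom T; it is valid on a frame exactly when R is reflexive. R is reflexive, so valid.
(D) Box (q -> r) -> (Box q -> Box r) is axiom K, valid on every Kripke frame — valid.
(E) the dual of axiom 4: valid iff R is transitive. R is not transitive — not valid.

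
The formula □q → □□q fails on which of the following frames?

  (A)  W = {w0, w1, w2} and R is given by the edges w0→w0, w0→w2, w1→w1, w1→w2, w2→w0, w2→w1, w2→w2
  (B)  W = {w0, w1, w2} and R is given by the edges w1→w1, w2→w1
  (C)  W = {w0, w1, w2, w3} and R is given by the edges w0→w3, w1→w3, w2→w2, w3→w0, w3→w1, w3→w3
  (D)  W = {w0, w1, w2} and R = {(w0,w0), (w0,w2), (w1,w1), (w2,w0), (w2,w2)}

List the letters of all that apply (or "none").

A, C

The schema □q → □□q is axiom 4; it is valid on a frame iff R is transitive.
(A) R is not transitive (w0 R w2 and w2 R w1 but not w0 R w1), so the schema fails here.
(B) R is transitive (R is closed under composition), so the schema is valid here.
(C) R is not transitive (w0 R w3 and w3 R w0 but not w0 R w0), so the schema fails here.
(D) R is transitive (R is closed under composition), so the schema is valid here.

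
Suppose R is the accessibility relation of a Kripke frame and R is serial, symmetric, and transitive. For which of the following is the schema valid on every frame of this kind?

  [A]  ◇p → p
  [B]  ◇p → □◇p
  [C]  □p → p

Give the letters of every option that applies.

B, C

A serial symmetric transitive relation is reflexive (take any v with uRv; symmetry gives vRu and transitivity gives uRu), hence an equivalence relation.
(A) ◇p → p is valid only on frames where every R-edge is a self-loop. Such an R need not be a subset of the identity — not valid.
(B) axiom 5: valid iff R is euclidean. Every such R is euclidean — valid.
(C) □p → p is axiom T, which corresponds to reflexivity. Every such R is reflexive — valid.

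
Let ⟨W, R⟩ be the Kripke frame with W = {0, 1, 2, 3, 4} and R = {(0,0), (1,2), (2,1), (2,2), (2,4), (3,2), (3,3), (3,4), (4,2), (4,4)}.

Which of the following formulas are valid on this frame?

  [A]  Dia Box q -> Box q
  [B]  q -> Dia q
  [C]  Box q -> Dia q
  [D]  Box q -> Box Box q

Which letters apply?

C

R is not reflexive: not 1 R 1.
R is not transitive: 1 R 2 and 2 R 1 but not 1 R 1.
R is not euclidean: 2 R 1 and 2 R 4 but not 1 R 4.
R is serial: every world has an R-successor.
(A) Dia Box q -> Box q (the dual of axiom 5) characterises the euclidean frames. R is not euclidean — not valid.
(B) q -> Dia q is the dual of axiom T, which corresponds to reflexivity. R is not reflexive — not valid.
(C) Box q -> Dia q is axiom D; it is valid on a frame exactly when R is serial. R is serial, so valid.
(D) axiom 4: valid iff R is transitive. R is not transitive — not valid.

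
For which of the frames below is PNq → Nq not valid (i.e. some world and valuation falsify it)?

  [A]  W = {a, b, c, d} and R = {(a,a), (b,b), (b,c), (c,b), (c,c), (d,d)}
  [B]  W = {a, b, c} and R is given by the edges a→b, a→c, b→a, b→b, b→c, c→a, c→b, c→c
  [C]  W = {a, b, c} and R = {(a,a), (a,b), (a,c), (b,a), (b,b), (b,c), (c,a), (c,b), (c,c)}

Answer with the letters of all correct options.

The schema PNq → Nq is the dual of axiom 5; it is valid on a frame iff R is euclidean.
(A) R is euclidean (any two R-successors of the same world are R-related), so the schema is valid here.
(B) R is not euclidean (b R a and b R a but not a R a), so the schema fails here.
(C) R is euclidean (any two R-successors of the same world are R-related), so the schema is valid here.

B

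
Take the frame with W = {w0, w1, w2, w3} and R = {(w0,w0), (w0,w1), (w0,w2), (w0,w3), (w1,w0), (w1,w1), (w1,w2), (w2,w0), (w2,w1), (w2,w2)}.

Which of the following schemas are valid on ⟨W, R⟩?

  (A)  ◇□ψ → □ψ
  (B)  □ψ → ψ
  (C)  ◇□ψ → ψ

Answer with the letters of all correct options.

R is not reflexive: not w3 R w3.
R is not symmetric: w0 R w3 but not w3 R w0.
R is not euclidean: w0 R w1 and w0 R w3 but not w1 R w3.
(A) ◇□ψ → □ψ (the dual of axiom 5) characterises the euclidean frames. R is not euclidean — not valid.
(B) □ψ → ψ (axiom T) characterises the reflexive frames. R is not reflexive — not valid.
(C) ◇□ψ → ψ is the dual of axiom B, which corresponds to symmetry. R is not symmetric — not valid.

none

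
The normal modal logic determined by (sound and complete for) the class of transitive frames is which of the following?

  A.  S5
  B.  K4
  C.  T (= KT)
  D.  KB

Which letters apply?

B

(A) S5 is determined by the class of reflexive, symmetric, and transitive frames.
(B) K4 is determined by exactly this class.
(C) T (= KT) is determined by the class of reflexive frames.
(D) KB is determined by the class of symmetric frames.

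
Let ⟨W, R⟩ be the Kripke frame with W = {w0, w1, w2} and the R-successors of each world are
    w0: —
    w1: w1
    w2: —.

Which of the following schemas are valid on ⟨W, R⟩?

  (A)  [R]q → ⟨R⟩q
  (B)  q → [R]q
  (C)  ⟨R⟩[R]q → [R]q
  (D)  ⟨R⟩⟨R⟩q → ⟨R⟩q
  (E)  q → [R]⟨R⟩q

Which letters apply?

B, C, D, E

R is symmetric: every R-edge is matched by its reverse.
R is transitive: R is closed under composition.
R is euclidean: any two R-successors of the same world are R-related.
R is not serial: w0 has no R-successor.
R is a subset of the identity: every R-edge is a self-loop.
(A) axiom D: valid iff R is serial. R is not serial — not valid.
(B) q → [R]q is equivalent to ◇p→p; it holds exactly when R ⊆ identity. Here R ⊆ identity — valid.
(C) the dual of axiom 5: valid iff R is euclidean. R is euclidean — valid.
(D) ⟨R⟩⟨R⟩q → ⟨R⟩q is the dual of axiom 4, which corresponds to transitivity. R is transitive — valid.
(E) axiom B: valid iff R is symmetric. R is symmetric — valid.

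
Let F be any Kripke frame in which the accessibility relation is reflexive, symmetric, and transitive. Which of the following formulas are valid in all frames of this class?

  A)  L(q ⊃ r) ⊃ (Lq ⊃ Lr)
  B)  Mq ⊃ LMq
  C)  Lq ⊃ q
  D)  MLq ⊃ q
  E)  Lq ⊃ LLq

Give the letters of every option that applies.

A, B, C, D, E

A relation that is reflexive, symmetric, and transitive is also euclidean and serial.
(A) L(q ⊃ r) ⊃ (Lq ⊃ Lr) is axiom K, valid on every Kripke frame — valid.
(B) Mq ⊃ LMq is axiom 5, which corresponds to the euclidean property. Every such R is euclidean — valid.
(C) axiom T: valid iff R is reflexive. Every such R is reflexive — valid.
(D) MLq ⊃ q is the dual of axiom B; it is valid on a frame exactly when R is symmetric. Every such R is symmetric, so valid.
(E) Lq ⊃ LLq (axiom 4) characterises the transitive frames. Every such R is transitive — valid.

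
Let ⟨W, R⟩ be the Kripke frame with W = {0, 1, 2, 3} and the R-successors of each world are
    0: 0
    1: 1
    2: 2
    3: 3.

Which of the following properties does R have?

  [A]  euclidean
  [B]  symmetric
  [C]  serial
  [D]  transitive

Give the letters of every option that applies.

A, B, C, D

(A) euclidean: any two R-successors of the same world are R-related.
(B) symmetric: every R-edge is matched by its reverse.
(C) serial: every world has an R-successor.
(D) transitive: R is closed under composition.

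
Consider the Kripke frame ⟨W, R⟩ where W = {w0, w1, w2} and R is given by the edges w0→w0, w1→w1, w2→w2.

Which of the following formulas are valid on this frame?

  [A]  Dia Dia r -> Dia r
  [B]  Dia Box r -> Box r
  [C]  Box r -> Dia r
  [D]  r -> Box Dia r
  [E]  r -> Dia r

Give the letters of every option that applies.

R is reflexive: each world relates to itself.
R is symmetric: every R-edge is matched by its reverse.
R is transitive: R is closed under composition.
R is euclidean: any two R-successors of the same world are R-related.
R is serial: every world has an R-successor.
(A) Dia Dia r -> Dia r is the dual of axiom 4, which corresponds to transitivity. R is transitive — valid.
(B) Dia Box r -> Box r is the dual of axiom 5, which corresponds to the euclidean property. R is euclidean — valid.
(C) Box r -> Dia r (axiom D) characterises the serial frames. R is serial — valid.
(D) r -> Box Dia r (axiom B) characterises the symmetric frames. R is symmetric — valid.
(E) r -> Dia r is the dual of axiom T; it is valid on a frame exactly when R is reflexive. R is reflexive, so valid.

A, B, C, D, E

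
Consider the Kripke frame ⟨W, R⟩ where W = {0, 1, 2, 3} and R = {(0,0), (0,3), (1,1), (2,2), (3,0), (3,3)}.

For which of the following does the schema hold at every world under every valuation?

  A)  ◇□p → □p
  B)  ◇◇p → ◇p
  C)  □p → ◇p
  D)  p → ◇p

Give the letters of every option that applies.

A, B, C, D

R is reflexive: each world relates to itself.
R is transitive: R is closed under composition.
R is euclidean: any two R-successors of the same world are R-related.
R is serial: every world has an R-successor.
(A) ◇□p → □p is the dual of axiom 5, which corresponds to the euclidean property. R is euclidean — valid.
(B) the dual of axiom 4: valid iff R is transitive. R is transitive — valid.
(C) axiom D: valid iff R is serial. R is serial — valid.
(D) p → ◇p is the dual of axiom T, which corresponds to reflexivity. R is reflexive — valid.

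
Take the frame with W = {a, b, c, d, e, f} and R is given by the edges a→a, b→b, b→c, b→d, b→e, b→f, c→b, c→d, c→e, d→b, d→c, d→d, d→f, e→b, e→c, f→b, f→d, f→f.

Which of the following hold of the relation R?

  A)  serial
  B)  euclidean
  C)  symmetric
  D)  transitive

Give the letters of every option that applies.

A, C

(A) serial: every world has an R-successor.
(B) not euclidean: b R c and b R f but not c R f.
(C) symmetric: every R-edge is matched by its reverse.
(D) not transitive: c R b and b R c but not c R c.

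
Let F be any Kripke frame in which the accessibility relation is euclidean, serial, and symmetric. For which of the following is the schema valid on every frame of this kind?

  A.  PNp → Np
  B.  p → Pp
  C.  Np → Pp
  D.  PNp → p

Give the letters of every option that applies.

A, B, C, D

Serial, symmetric and euclidean together give transitive (from symmetry + euclidean) and then reflexive; the relation is an equivalence.
(A) the dual of axiom 5: valid iff R is euclidean. Every such R is euclidean — valid.
(B) p → Pp is the dual of axiom T, which corresponds to reflexivity. Every such R is reflexive — valid.
(C) Np → Pp is axiom D; it is valid on a frame exactly when R is serial. Every such R is serial, so valid.
(D) PNp → p (the dual of axiom B) characterises the symmetric frames. Every such R is symmetric — valid.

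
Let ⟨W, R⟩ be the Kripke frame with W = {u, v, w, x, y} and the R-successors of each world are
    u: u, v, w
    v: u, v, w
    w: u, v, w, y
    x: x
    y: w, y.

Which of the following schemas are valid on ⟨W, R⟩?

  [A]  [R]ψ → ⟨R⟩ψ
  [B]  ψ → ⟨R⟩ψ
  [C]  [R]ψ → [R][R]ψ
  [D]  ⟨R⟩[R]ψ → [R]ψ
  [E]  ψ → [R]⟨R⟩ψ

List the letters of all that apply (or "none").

A, B, E

R is reflexive: each world relates to itself.
R is symmetric: every R-edge is matched by its reverse.
R is not transitive: u R w and w R y but not u R y.
R is not euclidean: w R u and w R y but not u R y.
R is serial: every world has an R-successor.
(A) [R]ψ → ⟨R⟩ψ is axiom D, which corresponds to seriality. R is serial — valid.
(B) the dual of axiom T: valid iff R is reflexive. R is reflexive — valid.
(C) [R]ψ → [R][R]ψ is axiom 4, which corresponds to transitivity. R is not transitive — not valid.
(D) ⟨R⟩[R]ψ → [R]ψ (the dual of axiom 5) characterises the euclidean frames. R is not euclidean — not valid.
(E) ψ → [R]⟨R⟩ψ (axiom B) characterises the symmetric frames. R is symmetric — valid.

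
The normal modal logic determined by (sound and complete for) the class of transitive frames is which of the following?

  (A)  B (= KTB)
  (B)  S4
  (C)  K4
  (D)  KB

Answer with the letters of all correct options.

(A) B (= KTB) is determined by the class of reflexive and symmetric frames.
(B) S4 is determined by the class of reflexive and transitive frames.
(C) K4 is determined by exactly this class.
(D) KB is determined by the class of symmetric frames.

C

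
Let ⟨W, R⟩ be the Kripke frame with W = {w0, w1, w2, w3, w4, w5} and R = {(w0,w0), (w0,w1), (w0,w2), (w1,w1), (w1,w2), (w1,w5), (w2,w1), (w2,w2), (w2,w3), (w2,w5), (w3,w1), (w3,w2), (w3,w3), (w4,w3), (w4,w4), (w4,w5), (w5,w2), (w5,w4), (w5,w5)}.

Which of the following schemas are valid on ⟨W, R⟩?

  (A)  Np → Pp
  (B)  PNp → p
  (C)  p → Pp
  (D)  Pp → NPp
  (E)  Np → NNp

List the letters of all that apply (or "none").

A, C

R is reflexive: each world relates to itself.
R is not symmetric: w0 R w1 but not w1 R w0.
R is not transitive: w0 R w1 and w1 R w5 but not w0 R w5.
R is not euclidean: w0 R w1 and w0 R w0 but not w1 R w0.
R is serial: every world has an R-successor.
(A) Np → Pp is axiom D; it is valid on a frame exactly when R is serial. R is serial, so valid.
(B) PNp → p (the dual of axiom B) characterises the symmetric frames. R is not symmetric — not valid.
(C) p → Pp is the dual of axiom T; it is valid on a frame exactly when R is reflexive. R is reflexive, so valid.
(D) axiom 5: valid iff R is euclidean. R is not euclidean — not valid.
(E) Np → NNp (axiom 4) characterises the transitive frames. R is not transitive — not valid.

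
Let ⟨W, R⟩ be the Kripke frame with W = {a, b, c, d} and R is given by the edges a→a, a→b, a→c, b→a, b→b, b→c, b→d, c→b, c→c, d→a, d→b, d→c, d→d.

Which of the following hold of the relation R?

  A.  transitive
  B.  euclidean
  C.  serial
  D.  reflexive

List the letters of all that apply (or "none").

(A) not transitive: a R b and b R d but not a R d.
(B) not euclidean: a R c and a R a but not c R a.
(C) serial: every world has an R-successor.
(D) reflexive: each world relates to itself.

C, D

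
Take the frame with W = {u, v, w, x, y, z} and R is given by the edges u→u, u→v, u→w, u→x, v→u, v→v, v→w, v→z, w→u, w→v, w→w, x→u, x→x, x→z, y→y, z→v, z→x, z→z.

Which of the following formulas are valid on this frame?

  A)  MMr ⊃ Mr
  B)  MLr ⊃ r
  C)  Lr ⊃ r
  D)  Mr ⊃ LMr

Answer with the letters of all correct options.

B, C

R is reflexive: each world relates to itself.
R is symmetric: every R-edge is matched by its reverse.
R is not transitive: u R v and v R z but not u R z.
R is not euclidean: u R v and u R x but not v R x.
(A) MMr ⊃ Mr (the dual of axiom 4) characterises the transitive frames. R is not transitive — not valid.
(B) MLr ⊃ r (the dual of axiom B) characterises the symmetric frames. R is symmetric — valid.
(C) axiom T: valid iff R is reflexive. R is reflexive — valid.
(D) axiom 5: valid iff R is euclidean. R is not euclidean — not valid.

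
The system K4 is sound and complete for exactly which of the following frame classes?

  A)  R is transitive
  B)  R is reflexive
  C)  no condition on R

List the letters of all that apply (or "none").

A

(A) K4 is sound and complete for exactly this class.
(B) this class determines T (= KT), not K4.
(C) this class determines K, not K4.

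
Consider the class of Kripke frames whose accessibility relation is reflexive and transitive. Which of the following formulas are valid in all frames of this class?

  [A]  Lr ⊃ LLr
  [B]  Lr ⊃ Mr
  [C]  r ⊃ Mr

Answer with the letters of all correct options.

Reflexive relations are serial.
(A) Lr ⊃ LLr is axiom 4, which corresponds to transitivity. Every such R is transitive — valid.
(B) axiom D: valid iff R is serial. Every such R is serial — valid.
(C) r ⊃ Mr is the dual of axiom T, which corresponds to reflexivity. Every such R is reflexive — valid.

A, B, C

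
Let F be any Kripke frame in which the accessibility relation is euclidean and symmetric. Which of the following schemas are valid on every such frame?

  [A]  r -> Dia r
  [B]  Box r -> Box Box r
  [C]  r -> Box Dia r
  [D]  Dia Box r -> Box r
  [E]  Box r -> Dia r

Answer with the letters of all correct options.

A symmetric euclidean relation is transitive (uRv and vRw give vRu by symmetry, then uRw by the euclidean condition, applied at v).
(A) r -> Dia r is the dual of axiom T, which corresponds to reflexivity. Such an R need not be reflexive — not valid.
(B) axiom 4: valid iff R is transitive. Every such R is transitive — valid.
(C) r -> Box Dia r (axiom B) characterises the symmetric frames. Every such R is symmetric — valid.
(D) Dia Box r -> Box r (the dual of axiom 5) characterises the euclidean frames. Every such R is euclidean — valid.
(E) Box r -> Dia r (axiom D) characterises the serial frames. Such an R need not be serial — not valid.

B, C, D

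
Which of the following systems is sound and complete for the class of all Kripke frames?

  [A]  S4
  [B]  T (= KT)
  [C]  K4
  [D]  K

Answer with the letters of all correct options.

(A) S4 is determined by the class of reflexive and transitive frames.
(B) T (= KT) is determined by the class of reflexive frames.
(C) K4 is determined by the class of transitive frames.
(D) K is determined by exactly this class.

D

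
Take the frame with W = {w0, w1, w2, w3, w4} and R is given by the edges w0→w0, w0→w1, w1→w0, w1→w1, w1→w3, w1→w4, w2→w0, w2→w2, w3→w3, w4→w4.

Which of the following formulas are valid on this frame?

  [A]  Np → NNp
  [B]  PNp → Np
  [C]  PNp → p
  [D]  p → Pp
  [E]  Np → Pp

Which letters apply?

R is reflexive: each world relates to itself.
R is not symmetric: w1 R w3 but not w3 R w1.
R is not transitive: w0 R w1 and w1 R w3 but not w0 R w3.
R is not euclidean: w1 R w0 and w1 R w3 but not w0 R w3.
R is serial: every world has an R-successor.
(A) Np → NNp (axiom 4) characterises the transitive frames. R is not transitive — not valid.
(B) PNp → Np is the dual of axiom 5; it is valid on a frame exactly when R is euclidean. R is not euclidean, so not valid.
(C) PNp → p is the dual of axiom B, which corresponds to symmetry. R is not symmetric — not valid.
(D) the dual of axiom T: valid iff R is reflexive. R is reflexive — valid.
(E) Np → Pp is axiom D; it is valid on a frame exactly when R is serial. R is serial, so valid.

D, E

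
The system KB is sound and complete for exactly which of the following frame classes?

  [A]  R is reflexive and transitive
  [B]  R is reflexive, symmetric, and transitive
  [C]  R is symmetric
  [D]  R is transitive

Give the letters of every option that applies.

(A) this class determines S4, not KB.
(B) this class determines S5, not KB.
(C) KB is sound and complete for exactly this class.
(D) this class determines K4, not KB.

C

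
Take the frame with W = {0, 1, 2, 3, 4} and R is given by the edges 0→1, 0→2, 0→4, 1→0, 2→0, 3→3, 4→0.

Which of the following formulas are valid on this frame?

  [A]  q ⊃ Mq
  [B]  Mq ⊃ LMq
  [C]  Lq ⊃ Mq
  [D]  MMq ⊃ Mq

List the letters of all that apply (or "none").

C

R is not reflexive: not 0 R 0.
R is not transitive: 0 R 1 and 1 R 0 but not 0 R 0.
R is not euclidean: 0 R 1 and 0 R 2 but not 1 R 2.
R is serial: every world has an R-successor.
(A) q ⊃ Mq is the dual of axiom T, which corresponds to reflexivity. R is not reflexive — not valid.
(B) Mq ⊃ LMq is axiom 5; it is valid on a frame exactly when R is euclidean. R is not euclidean, so not valid.
(C) axiom D: valid iff R is serial. R is serial — valid.
(D) MMq ⊃ Mq is the dual of axiom 4, which corresponds to transitivity. R is not transitive — not valid.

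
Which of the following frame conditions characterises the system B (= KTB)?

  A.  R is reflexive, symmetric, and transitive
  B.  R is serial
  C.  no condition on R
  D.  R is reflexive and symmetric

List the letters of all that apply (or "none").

D

(A) this class determines S5, not B (= KTB).
(B) this class determines D, not B (= KTB).
(C) this class determines K, not B (= KTB).
(D) B (= KTB) is sound and complete for exactly this class.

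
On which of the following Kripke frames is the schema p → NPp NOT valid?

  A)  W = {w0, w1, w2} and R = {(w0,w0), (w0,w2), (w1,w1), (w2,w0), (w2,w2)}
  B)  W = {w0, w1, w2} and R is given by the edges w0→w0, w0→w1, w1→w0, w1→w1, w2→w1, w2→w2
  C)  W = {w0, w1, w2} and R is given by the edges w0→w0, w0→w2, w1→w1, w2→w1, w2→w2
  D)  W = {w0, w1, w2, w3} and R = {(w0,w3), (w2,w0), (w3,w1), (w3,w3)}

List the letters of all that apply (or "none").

B, C, D

The schema p → NPp is axiom B; it is valid on a frame iff R is symmetric.
(A) R is symmetric (every R-edge is matched by its reverse), so the schema is valid here.
(B) R is not symmetric (w2 R w1 but not w1 R w2), so the schema fails here.
(C) R is not symmetric (w0 R w2 but not w2 R w0), so the schema fails here.
(D) R is not symmetric (w0 R w3 but not w3 R w0), so the schema fails here.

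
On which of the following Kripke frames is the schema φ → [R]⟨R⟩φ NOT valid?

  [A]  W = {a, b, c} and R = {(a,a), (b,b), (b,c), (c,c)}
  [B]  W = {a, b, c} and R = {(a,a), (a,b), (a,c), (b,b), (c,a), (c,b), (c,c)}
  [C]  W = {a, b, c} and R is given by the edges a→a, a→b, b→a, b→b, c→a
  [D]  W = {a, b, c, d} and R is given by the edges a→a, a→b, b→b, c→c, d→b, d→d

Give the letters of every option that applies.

The schema φ → [R]⟨R⟩φ is axiom B; it is valid on a frame iff R is symmetric.
(A) R is not symmetric (b R c but not c R b), so the schema fails here.
(B) R is not symmetric (a R b but not b R a), so the schema fails here.
(C) R is not symmetric (c R a but not a R c), so the schema fails here.
(D) R is not symmetric (a R b but not b R a), so the schema fails here.

A, B, C, D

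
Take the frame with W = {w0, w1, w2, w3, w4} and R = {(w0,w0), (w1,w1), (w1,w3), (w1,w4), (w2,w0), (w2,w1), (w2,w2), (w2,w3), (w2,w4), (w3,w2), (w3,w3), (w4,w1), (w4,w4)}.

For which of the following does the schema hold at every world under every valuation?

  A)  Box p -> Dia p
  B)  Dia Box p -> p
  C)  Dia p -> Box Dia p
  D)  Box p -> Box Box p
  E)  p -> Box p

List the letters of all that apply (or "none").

R is not symmetric: w1 R w3 but not w3 R w1.
R is not transitive: w1 R w3 and w3 R w2 but not w1 R w2.
R is not euclidean: w1 R w3 and w1 R w1 but not w3 R w1.
R is serial: every world has an R-successor.
R is not a subset of the identity: w1 R w3 with w1 ≠ w3.
(A) Box p -> Dia p is axiom D; it is valid on a frame exactly when R is serial. R is serial, so valid.
(B) Dia Box p -> p is the dual of axiom B, which corresponds to symmetry. R is not symmetric — not valid.
(C) axiom 5: valid iff R is euclidean. R is not euclidean — not valid.
(D) axiom 4: valid iff R is transitive. R is not transitive — not valid.
(E) p -> Box p is equivalent to ◇p→p; it holds exactly when R ⊆ identity. Here R ⊄ identity — not valid.

A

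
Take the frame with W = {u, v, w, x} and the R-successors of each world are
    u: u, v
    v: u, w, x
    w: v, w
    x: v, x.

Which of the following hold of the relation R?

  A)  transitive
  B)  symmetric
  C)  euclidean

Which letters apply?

B

(A) not transitive: u R v and v R w but not u R w.
(B) symmetric: every R-edge is matched by its reverse.
(C) not euclidean: v R u and v R w but not u R w.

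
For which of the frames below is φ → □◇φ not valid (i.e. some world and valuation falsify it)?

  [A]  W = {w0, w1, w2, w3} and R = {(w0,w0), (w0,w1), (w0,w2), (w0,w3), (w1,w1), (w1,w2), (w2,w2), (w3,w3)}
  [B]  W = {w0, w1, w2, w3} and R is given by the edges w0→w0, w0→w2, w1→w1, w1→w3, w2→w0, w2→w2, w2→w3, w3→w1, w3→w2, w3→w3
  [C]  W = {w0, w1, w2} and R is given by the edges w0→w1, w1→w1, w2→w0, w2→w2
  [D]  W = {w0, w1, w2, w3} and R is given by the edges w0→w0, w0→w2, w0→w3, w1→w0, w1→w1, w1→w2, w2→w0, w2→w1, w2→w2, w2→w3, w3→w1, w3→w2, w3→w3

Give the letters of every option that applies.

The schema φ → □◇φ is axiom B; it is valid on a frame iff R is symmetric.
(A) R is not symmetric (w0 R w1 but not w1 R w0), so the schema fails here.
(B) R is symmetric (every R-edge is matched by its reverse), so the schema is valid here.
(C) R is not symmetric (w0 R w1 but not w1 R w0), so the schema fails here.
(D) R is not symmetric (w0 R w3 but not w3 R w0), so the schema fails here.

A, C, D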